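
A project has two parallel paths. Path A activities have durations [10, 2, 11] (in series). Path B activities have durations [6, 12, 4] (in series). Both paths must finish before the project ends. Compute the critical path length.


Path A total = 10 + 2 + 11 = 23
Path B total = 6 + 12 + 4 = 22
Critical path = longest path = max(23, 22) = 23

23


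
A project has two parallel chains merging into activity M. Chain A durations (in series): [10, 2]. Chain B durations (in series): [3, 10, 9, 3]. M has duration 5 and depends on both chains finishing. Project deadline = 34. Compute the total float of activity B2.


Forward pass: ES(B2) = sum of predecessors on chain B = 3
EF = ES + duration = 3 + 10 = 13
Backward pass: LF(M) = deadline = 34; LS(M) = 34 - 5 = 29
LF(B2) = LS(M) - sum(successors on chain B) = 29 - 12 = 17
LS = LF - duration = 17 - 10 = 7
Total float = LS - ES = 7 - 3 = 4

4


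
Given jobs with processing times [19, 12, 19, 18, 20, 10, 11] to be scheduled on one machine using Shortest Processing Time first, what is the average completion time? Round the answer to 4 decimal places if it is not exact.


Sort jobs by processing time (SPT order): [10, 11, 12, 18, 19, 19, 20]
Compute completion times sequentially:
  Job 1: processing = 10, completes at 10
  Job 2: processing = 11, completes at 21
  Job 3: processing = 12, completes at 33
  Job 4: processing = 18, completes at 51
  Job 5: processing = 19, completes at 70
  Job 6: processing = 19, completes at 89
  Job 7: processing = 20, completes at 109
Sum of completion times = 383
Average completion time = 383/7 = 54.7143

54.7143


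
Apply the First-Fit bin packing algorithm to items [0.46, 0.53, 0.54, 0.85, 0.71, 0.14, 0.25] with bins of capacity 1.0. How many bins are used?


Place items sequentially using First-Fit:
  Item 0.46 -> new Bin 1
  Item 0.53 -> Bin 1 (now 0.99)
  Item 0.54 -> new Bin 2
  Item 0.85 -> new Bin 3
  Item 0.71 -> new Bin 4
  Item 0.14 -> Bin 2 (now 0.68)
  Item 0.25 -> Bin 2 (now 0.93)
Total bins used = 4

4


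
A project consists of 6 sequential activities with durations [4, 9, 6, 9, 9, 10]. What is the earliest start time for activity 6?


Activity 6 starts after activities 1 through 5 complete.
Predecessor durations: [4, 9, 6, 9, 9]
ES = 4 + 9 + 6 + 9 + 9 = 37

37


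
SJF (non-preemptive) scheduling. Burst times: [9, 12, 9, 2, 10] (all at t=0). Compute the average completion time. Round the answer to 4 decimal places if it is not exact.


SJF order (ascending): [2, 9, 9, 10, 12]
Completion times:
  Job 1: burst=2, C=2
  Job 2: burst=9, C=11
  Job 3: burst=9, C=20
  Job 4: burst=10, C=30
  Job 5: burst=12, C=42
Average completion = 105/5 = 21.0

21.0


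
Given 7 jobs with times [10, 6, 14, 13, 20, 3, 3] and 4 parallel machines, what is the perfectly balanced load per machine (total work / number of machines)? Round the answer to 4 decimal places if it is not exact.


Total processing time = 10 + 6 + 14 + 13 + 20 + 3 + 3 = 69
Number of machines = 4
Ideal balanced load = 69 / 4 = 17.25

17.25


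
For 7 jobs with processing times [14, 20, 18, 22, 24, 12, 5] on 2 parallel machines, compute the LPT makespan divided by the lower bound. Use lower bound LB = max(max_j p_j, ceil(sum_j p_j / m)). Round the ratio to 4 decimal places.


LPT order: [24, 22, 20, 18, 14, 12, 5]
Machine loads after assignment: [56, 59]
LPT makespan = 59
Lower bound = max(max_job, ceil(total/2)) = max(24, 58) = 58
Ratio = 59 / 58 = 1.0172

1.0172


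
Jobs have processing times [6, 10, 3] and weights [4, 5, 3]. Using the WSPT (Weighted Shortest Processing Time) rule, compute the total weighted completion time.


Compute p/w ratios and sort ascending (WSPT): [(3, 3), (6, 4), (10, 5)]
Compute weighted completion times:
  Job (p=3,w=3): C=3, w*C=3*3=9
  Job (p=6,w=4): C=9, w*C=4*9=36
  Job (p=10,w=5): C=19, w*C=5*19=95
Total weighted completion time = 140

140


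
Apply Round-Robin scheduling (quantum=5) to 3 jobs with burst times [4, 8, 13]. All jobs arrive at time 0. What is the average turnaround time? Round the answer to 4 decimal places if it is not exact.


Time quantum = 5
Execution trace:
  J1 runs 4 units, time = 4
  J2 runs 5 units, time = 9
  J3 runs 5 units, time = 14
  J2 runs 3 units, time = 17
  J3 runs 5 units, time = 22
  J3 runs 3 units, time = 25
Finish times: [4, 17, 25]
Average turnaround = 46/3 = 15.3333

15.3333


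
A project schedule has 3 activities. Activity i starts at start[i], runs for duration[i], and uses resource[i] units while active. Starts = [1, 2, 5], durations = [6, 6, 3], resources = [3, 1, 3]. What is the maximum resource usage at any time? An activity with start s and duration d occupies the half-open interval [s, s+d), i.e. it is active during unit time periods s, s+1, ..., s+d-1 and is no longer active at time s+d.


Each activity i is active on [start_i, start_i + duration_i).
Compute total resource usage per time slot:
  t=0: active resources = [], total = 0
  t=1: active resources = [3], total = 3
  t=2: active resources = [3, 1], total = 4
  t=3: active resources = [3, 1], total = 4
  t=4: active resources = [3, 1], total = 4
  t=5: active resources = [3, 1, 3], total = 7
  t=6: active resources = [3, 1, 3], total = 7
  t=7: active resources = [1, 3], total = 4
Peak resource demand = 7

7


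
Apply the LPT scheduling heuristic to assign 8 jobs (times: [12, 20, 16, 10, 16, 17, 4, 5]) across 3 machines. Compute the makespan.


Sort jobs in decreasing order (LPT): [20, 17, 16, 16, 12, 10, 5, 4]
Assign each job to the least loaded machine:
  Machine 1: jobs [20, 10, 4], load = 34
  Machine 2: jobs [17, 12, 5], load = 34
  Machine 3: jobs [16, 16], load = 32
Makespan = max load = 34

34


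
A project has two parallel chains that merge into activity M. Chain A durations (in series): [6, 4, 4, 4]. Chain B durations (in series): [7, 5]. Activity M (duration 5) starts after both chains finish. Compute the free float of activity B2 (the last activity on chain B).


ES(B2) = sum of predecessors on chain B = 7
EF(B2) = ES + duration = 7 + 5 = 12
Successor of B2 is M. ES(M) = max(sum(A), sum(B)) = max(18, 12) = 18
Free float = ES(successor) - EF(current) = 18 - 12 = 6

6


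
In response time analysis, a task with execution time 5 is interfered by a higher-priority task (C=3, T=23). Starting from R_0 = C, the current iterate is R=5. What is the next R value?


R_next = C + ceil(R_prev / T_hp) * C_hp
ceil(5 / 23) = ceil(0.2174) = 1
Interference = 1 * 3 = 3
R_next = 5 + 3 = 8

8


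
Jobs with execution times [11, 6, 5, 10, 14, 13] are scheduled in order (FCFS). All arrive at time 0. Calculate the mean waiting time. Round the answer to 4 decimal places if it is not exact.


FCFS order (as given): [11, 6, 5, 10, 14, 13]
Waiting times:
  Job 1: wait = 0
  Job 2: wait = 11
  Job 3: wait = 17
  Job 4: wait = 22
  Job 5: wait = 32
  Job 6: wait = 46
Sum of waiting times = 128
Average waiting time = 128/6 = 21.3333

21.3333


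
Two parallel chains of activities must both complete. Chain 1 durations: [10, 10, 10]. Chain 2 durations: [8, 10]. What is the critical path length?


Path A total = 10 + 10 + 10 = 30
Path B total = 8 + 10 = 18
Critical path = longest path = max(30, 18) = 30

30


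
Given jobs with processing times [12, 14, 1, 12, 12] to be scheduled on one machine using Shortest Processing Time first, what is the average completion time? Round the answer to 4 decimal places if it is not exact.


Sort jobs by processing time (SPT order): [1, 12, 12, 12, 14]
Compute completion times sequentially:
  Job 1: processing = 1, completes at 1
  Job 2: processing = 12, completes at 13
  Job 3: processing = 12, completes at 25
  Job 4: processing = 12, completes at 37
  Job 5: processing = 14, completes at 51
Sum of completion times = 127
Average completion time = 127/5 = 25.4

25.4


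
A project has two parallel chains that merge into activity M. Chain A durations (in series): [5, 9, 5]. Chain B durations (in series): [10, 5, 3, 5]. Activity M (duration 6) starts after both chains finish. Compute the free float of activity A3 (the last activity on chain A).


ES(A3) = sum of predecessors on chain A = 14
EF(A3) = ES + duration = 14 + 5 = 19
Successor of A3 is M. ES(M) = max(sum(A), sum(B)) = max(19, 23) = 23
Free float = ES(successor) - EF(current) = 23 - 19 = 4

4


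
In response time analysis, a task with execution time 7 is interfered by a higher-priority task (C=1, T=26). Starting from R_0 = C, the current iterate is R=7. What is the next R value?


R_next = C + ceil(R_prev / T_hp) * C_hp
ceil(7 / 26) = ceil(0.2692) = 1
Interference = 1 * 1 = 1
R_next = 7 + 1 = 8

8


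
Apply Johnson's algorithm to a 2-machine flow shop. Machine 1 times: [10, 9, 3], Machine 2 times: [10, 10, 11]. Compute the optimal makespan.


Apply Johnson's rule:
  Group 1 (a <= b): [(3, 3, 11), (2, 9, 10), (1, 10, 10)]
  Group 2 (a > b): []
Optimal job order: [3, 2, 1]
Schedule:
  Job 3: M1 done at 3, M2 done at 14
  Job 2: M1 done at 12, M2 done at 24
  Job 1: M1 done at 22, M2 done at 34
Makespan = 34

34


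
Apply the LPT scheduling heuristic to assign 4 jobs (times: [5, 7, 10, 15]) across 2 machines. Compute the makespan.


Sort jobs in decreasing order (LPT): [15, 10, 7, 5]
Assign each job to the least loaded machine:
  Machine 1: jobs [15, 5], load = 20
  Machine 2: jobs [10, 7], load = 17
Makespan = max load = 20

20


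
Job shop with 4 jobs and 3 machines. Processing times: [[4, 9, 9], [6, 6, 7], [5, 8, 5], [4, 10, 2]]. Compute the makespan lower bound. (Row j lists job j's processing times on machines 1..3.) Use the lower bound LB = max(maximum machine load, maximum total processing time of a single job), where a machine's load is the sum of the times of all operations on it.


Machine loads:
  Machine 1: 4 + 6 + 5 + 4 = 19
  Machine 2: 9 + 6 + 8 + 10 = 33
  Machine 3: 9 + 7 + 5 + 2 = 23
Max machine load = 33
Job totals:
  Job 1: 22
  Job 2: 19
  Job 3: 18
  Job 4: 16
Max job total = 22
Lower bound = max(33, 22) = 33

33


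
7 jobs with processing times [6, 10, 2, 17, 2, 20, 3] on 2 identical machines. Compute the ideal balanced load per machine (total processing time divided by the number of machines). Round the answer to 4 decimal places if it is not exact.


Total processing time = 6 + 10 + 2 + 17 + 2 + 20 + 3 = 60
Number of machines = 2
Ideal balanced load = 60 / 2 = 30.0

30.0


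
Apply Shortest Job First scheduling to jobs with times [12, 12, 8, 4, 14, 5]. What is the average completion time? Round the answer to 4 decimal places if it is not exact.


SJF order (ascending): [4, 5, 8, 12, 12, 14]
Completion times:
  Job 1: burst=4, C=4
  Job 2: burst=5, C=9
  Job 3: burst=8, C=17
  Job 4: burst=12, C=29
  Job 5: burst=12, C=41
  Job 6: burst=14, C=55
Average completion = 155/6 = 25.8333

25.8333


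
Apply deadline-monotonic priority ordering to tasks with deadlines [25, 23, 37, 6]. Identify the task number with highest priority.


Sort tasks by relative deadline (ascending):
  Task 4: deadline = 6
  Task 2: deadline = 23
  Task 1: deadline = 25
  Task 3: deadline = 37
Priority order (highest first): [4, 2, 1, 3]
Highest priority task = 4

4


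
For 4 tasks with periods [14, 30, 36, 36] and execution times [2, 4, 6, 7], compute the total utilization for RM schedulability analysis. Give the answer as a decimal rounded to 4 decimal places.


Compute individual utilizations (exact fractions):
  Task 1: C/T = 2/14 = 1/7 (approx. 0.1429)
  Task 2: C/T = 4/30 = 2/15 (approx. 0.1333)
  Task 3: C/T = 6/36 = 1/6 (approx. 0.1667)
  Task 4: C/T = 7/36 (approx. 0.1944)
Total utilization U = 1/7 + 2/15 + 1/6 + 7/36 = 803/1260
Rounded to 4 decimal places: U = 0.6373
RM (Liu & Layland) bound for 4 tasks = 0.756828; compare with U = 803/1260 (approx. 0.637302)
U <= bound, so schedulable by RM sufficient condition.

0.6373


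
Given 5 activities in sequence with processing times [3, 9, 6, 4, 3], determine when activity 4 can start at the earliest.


Activity 4 starts after activities 1 through 3 complete.
Predecessor durations: [3, 9, 6]
ES = 3 + 9 + 6 = 18

18


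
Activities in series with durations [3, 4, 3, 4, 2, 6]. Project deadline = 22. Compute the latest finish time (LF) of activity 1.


LF(activity 1) = deadline - sum of successor durations
Successors: activities 2 through 6 with durations [4, 3, 4, 2, 6]
Sum of successor durations = 19
LF = 22 - 19 = 3

3


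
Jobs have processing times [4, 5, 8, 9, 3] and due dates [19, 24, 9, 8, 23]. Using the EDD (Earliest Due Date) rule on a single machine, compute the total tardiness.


Sort by due date (EDD order): [(9, 8), (8, 9), (4, 19), (3, 23), (5, 24)]
Compute completion times and tardiness:
  Job 1: p=9, d=8, C=9, tardiness=max(0,9-8)=1
  Job 2: p=8, d=9, C=17, tardiness=max(0,17-9)=8
  Job 3: p=4, d=19, C=21, tardiness=max(0,21-19)=2
  Job 4: p=3, d=23, C=24, tardiness=max(0,24-23)=1
  Job 5: p=5, d=24, C=29, tardiness=max(0,29-24)=5
Total tardiness = 17

17


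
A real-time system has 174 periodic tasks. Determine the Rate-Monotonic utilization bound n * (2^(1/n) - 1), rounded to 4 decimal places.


Compute 2^(1/174) = 1.0039915496
Subtract 1: 1.0039915496 - 1 = 0.0039915496
Multiply by n: 174 * 0.0039915496 = 0.6945296304
Round to 4 dp: 0.6945

0.6945


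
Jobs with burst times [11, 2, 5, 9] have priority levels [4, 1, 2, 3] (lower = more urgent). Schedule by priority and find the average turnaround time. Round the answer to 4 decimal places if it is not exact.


Sort by priority (ascending = highest first):
Order: [(1, 2), (2, 5), (3, 9), (4, 11)]
Completion times:
  Priority 1, burst=2, C=2
  Priority 2, burst=5, C=7
  Priority 3, burst=9, C=16
  Priority 4, burst=11, C=27
Average turnaround = 52/4 = 13.0

13.0


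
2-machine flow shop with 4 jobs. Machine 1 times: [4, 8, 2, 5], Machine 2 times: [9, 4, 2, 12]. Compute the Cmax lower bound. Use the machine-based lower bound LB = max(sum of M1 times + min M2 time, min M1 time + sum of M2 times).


LB1 = sum(M1 times) + min(M2 times) = 19 + 2 = 21
LB2 = min(M1 times) + sum(M2 times) = 2 + 27 = 29
Lower bound = max(LB1, LB2) = max(21, 29) = 29

29


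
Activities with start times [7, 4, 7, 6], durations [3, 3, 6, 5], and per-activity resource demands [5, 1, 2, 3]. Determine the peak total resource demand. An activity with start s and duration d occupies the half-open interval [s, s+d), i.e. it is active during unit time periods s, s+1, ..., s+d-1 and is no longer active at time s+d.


Each activity i is active on [start_i, start_i + duration_i).
Compute total resource usage per time slot:
  t=0: active resources = [], total = 0
  t=1: active resources = [], total = 0
  t=2: active resources = [], total = 0
  t=3: active resources = [], total = 0
  t=4: active resources = [1], total = 1
  t=5: active resources = [1], total = 1
  t=6: active resources = [1, 3], total = 4
  t=7: active resources = [5, 2, 3], total = 10
  t=8: active resources = [5, 2, 3], total = 10
  t=9: active resources = [5, 2, 3], total = 10
  t=10: active resources = [2, 3], total = 5
  t=11: active resources = [2], total = 2
  t=12: active resources = [2], total = 2
Peak resource demand = 10

10


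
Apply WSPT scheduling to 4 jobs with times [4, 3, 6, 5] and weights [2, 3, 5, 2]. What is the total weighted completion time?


Compute p/w ratios and sort ascending (WSPT): [(3, 3), (6, 5), (4, 2), (5, 2)]
Compute weighted completion times:
  Job (p=3,w=3): C=3, w*C=3*3=9
  Job (p=6,w=5): C=9, w*C=5*9=45
  Job (p=4,w=2): C=13, w*C=2*13=26
  Job (p=5,w=2): C=18, w*C=2*18=36
Total weighted completion time = 116

116


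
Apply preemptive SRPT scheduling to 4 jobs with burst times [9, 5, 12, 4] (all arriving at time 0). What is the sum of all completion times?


Since all jobs arrive at t=0, SRPT equals SPT ordering.
SPT order: [4, 5, 9, 12]
Completion times:
  Job 1: p=4, C=4
  Job 2: p=5, C=9
  Job 3: p=9, C=18
  Job 4: p=12, C=30
Total completion time = 4 + 9 + 18 + 30 = 61

61


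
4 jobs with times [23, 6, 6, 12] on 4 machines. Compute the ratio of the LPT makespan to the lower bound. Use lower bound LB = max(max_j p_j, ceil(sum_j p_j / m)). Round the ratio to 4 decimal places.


LPT order: [23, 12, 6, 6]
Machine loads after assignment: [23, 12, 6, 6]
LPT makespan = 23
Lower bound = max(max_job, ceil(total/4)) = max(23, 12) = 23
Ratio = 23 / 23 = 1.0

1.0


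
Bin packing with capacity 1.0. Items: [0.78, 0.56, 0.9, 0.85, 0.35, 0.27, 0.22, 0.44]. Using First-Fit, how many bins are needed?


Place items sequentially using First-Fit:
  Item 0.78 -> new Bin 1
  Item 0.56 -> new Bin 2
  Item 0.9 -> new Bin 3
  Item 0.85 -> new Bin 4
  Item 0.35 -> Bin 2 (now 0.91)
  Item 0.27 -> new Bin 5
  Item 0.22 -> Bin 1 (now 1.0)
  Item 0.44 -> Bin 5 (now 0.71)
Total bins used = 5

5


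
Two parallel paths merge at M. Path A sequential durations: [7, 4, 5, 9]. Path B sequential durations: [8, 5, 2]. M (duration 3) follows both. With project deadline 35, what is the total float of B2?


Forward pass: ES(B2) = sum of predecessors on chain B = 8
EF = ES + duration = 8 + 5 = 13
Backward pass: LF(M) = deadline = 35; LS(M) = 35 - 3 = 32
LF(B2) = LS(M) - sum(successors on chain B) = 32 - 2 = 30
LS = LF - duration = 30 - 5 = 25
Total float = LS - ES = 25 - 8 = 17

17


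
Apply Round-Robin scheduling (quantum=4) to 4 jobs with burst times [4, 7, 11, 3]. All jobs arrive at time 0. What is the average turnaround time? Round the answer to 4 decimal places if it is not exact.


Time quantum = 4
Execution trace:
  J1 runs 4 units, time = 4
  J2 runs 4 units, time = 8
  J3 runs 4 units, time = 12
  J4 runs 3 units, time = 15
  J2 runs 3 units, time = 18
  J3 runs 4 units, time = 22
  J3 runs 3 units, time = 25
Finish times: [4, 18, 25, 15]
Average turnaround = 62/4 = 15.5

15.5


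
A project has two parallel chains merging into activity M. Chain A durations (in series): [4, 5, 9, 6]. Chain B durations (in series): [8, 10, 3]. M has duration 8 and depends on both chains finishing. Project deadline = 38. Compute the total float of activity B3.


Forward pass: ES(B3) = sum of predecessors on chain B = 18
EF = ES + duration = 18 + 3 = 21
Backward pass: LF(M) = deadline = 38; LS(M) = 38 - 8 = 30
LF(B3) = LS(M) - sum(successors on chain B) = 30 - 0 = 30
LS = LF - duration = 30 - 3 = 27
Total float = LS - ES = 27 - 18 = 9

9


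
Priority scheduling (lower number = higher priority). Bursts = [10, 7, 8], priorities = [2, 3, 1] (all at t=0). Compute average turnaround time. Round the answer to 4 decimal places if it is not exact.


Sort by priority (ascending = highest first):
Order: [(1, 8), (2, 10), (3, 7)]
Completion times:
  Priority 1, burst=8, C=8
  Priority 2, burst=10, C=18
  Priority 3, burst=7, C=25
Average turnaround = 51/3 = 17.0

17.0


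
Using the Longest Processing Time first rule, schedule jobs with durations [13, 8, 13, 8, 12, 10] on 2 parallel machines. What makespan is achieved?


Sort jobs in decreasing order (LPT): [13, 13, 12, 10, 8, 8]
Assign each job to the least loaded machine:
  Machine 1: jobs [13, 12, 8], load = 33
  Machine 2: jobs [13, 10, 8], load = 31
Makespan = max load = 33

33


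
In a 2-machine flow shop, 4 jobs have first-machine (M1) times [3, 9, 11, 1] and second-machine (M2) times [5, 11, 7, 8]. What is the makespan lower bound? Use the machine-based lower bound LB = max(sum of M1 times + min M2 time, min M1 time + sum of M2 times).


LB1 = sum(M1 times) + min(M2 times) = 24 + 5 = 29
LB2 = min(M1 times) + sum(M2 times) = 1 + 31 = 32
Lower bound = max(LB1, LB2) = max(29, 32) = 32

32


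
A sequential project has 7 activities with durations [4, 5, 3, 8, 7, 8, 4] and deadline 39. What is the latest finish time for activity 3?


LF(activity 3) = deadline - sum of successor durations
Successors: activities 4 through 7 with durations [8, 7, 8, 4]
Sum of successor durations = 27
LF = 39 - 27 = 12

12


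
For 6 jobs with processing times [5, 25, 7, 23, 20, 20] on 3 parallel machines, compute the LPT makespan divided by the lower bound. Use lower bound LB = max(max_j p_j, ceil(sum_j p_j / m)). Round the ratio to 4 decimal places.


LPT order: [25, 23, 20, 20, 7, 5]
Machine loads after assignment: [30, 30, 40]
LPT makespan = 40
Lower bound = max(max_job, ceil(total/3)) = max(25, 34) = 34
Ratio = 40 / 34 = 1.1765

1.1765


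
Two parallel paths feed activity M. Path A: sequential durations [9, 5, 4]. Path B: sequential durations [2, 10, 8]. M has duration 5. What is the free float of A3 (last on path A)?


ES(A3) = sum of predecessors on chain A = 14
EF(A3) = ES + duration = 14 + 4 = 18
Successor of A3 is M. ES(M) = max(sum(A), sum(B)) = max(18, 20) = 20
Free float = ES(successor) - EF(current) = 20 - 18 = 2

2


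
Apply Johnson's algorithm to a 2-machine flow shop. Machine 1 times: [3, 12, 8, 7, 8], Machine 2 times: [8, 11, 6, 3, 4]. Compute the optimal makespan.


Apply Johnson's rule:
  Group 1 (a <= b): [(1, 3, 8)]
  Group 2 (a > b): [(2, 12, 11), (3, 8, 6), (5, 8, 4), (4, 7, 3)]
Optimal job order: [1, 2, 3, 5, 4]
Schedule:
  Job 1: M1 done at 3, M2 done at 11
  Job 2: M1 done at 15, M2 done at 26
  Job 3: M1 done at 23, M2 done at 32
  Job 5: M1 done at 31, M2 done at 36
  Job 4: M1 done at 38, M2 done at 41
Makespan = 41

41


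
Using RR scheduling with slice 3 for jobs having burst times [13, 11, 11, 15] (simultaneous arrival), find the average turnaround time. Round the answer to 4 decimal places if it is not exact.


Time quantum = 3
Execution trace:
  J1 runs 3 units, time = 3
  J2 runs 3 units, time = 6
  J3 runs 3 units, time = 9
  J4 runs 3 units, time = 12
  J1 runs 3 units, time = 15
  J2 runs 3 units, time = 18
  J3 runs 3 units, time = 21
  J4 runs 3 units, time = 24
  J1 runs 3 units, time = 27
  J2 runs 3 units, time = 30
  J3 runs 3 units, time = 33
  J4 runs 3 units, time = 36
  J1 runs 3 units, time = 39
  J2 runs 2 units, time = 41
  J3 runs 2 units, time = 43
  J4 runs 3 units, time = 46
  J1 runs 1 units, time = 47
  J4 runs 3 units, time = 50
Finish times: [47, 41, 43, 50]
Average turnaround = 181/4 = 45.25

45.25


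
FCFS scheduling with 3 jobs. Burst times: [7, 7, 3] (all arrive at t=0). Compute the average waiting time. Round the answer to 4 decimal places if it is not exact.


FCFS order (as given): [7, 7, 3]
Waiting times:
  Job 1: wait = 0
  Job 2: wait = 7
  Job 3: wait = 14
Sum of waiting times = 21
Average waiting time = 21/3 = 7.0

7.0


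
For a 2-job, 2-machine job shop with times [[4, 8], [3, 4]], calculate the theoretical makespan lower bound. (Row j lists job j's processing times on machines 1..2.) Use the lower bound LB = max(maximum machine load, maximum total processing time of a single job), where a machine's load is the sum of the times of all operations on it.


Machine loads:
  Machine 1: 4 + 3 = 7
  Machine 2: 8 + 4 = 12
Max machine load = 12
Job totals:
  Job 1: 12
  Job 2: 7
Max job total = 12
Lower bound = max(12, 12) = 12

12


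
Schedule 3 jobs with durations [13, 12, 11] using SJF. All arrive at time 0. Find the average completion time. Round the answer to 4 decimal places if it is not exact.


SJF order (ascending): [11, 12, 13]
Completion times:
  Job 1: burst=11, C=11
  Job 2: burst=12, C=23
  Job 3: burst=13, C=36
Average completion = 70/3 = 23.3333

23.3333


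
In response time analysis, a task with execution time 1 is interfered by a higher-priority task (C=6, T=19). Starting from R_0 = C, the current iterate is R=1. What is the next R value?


R_next = C + ceil(R_prev / T_hp) * C_hp
ceil(1 / 19) = ceil(0.0526) = 1
Interference = 1 * 6 = 6
R_next = 1 + 6 = 7

7


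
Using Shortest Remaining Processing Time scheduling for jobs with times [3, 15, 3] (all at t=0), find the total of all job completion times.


Since all jobs arrive at t=0, SRPT equals SPT ordering.
SPT order: [3, 3, 15]
Completion times:
  Job 1: p=3, C=3
  Job 2: p=3, C=6
  Job 3: p=15, C=21
Total completion time = 3 + 6 + 21 = 30

30


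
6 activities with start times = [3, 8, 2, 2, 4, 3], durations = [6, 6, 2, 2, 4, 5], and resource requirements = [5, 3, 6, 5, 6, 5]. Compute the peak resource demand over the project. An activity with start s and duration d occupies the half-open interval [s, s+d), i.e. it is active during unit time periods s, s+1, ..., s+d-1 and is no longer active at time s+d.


Each activity i is active on [start_i, start_i + duration_i).
Compute total resource usage per time slot:
  t=0: active resources = [], total = 0
  t=1: active resources = [], total = 0
  t=2: active resources = [6, 5], total = 11
  t=3: active resources = [5, 6, 5, 5], total = 21
  t=4: active resources = [5, 6, 5], total = 16
  t=5: active resources = [5, 6, 5], total = 16
  t=6: active resources = [5, 6, 5], total = 16
  t=7: active resources = [5, 6, 5], total = 16
  t=8: active resources = [5, 3], total = 8
  t=9: active resources = [3], total = 3
  t=10: active resources = [3], total = 3
  t=11: active resources = [3], total = 3
  t=12: active resources = [3], total = 3
  t=13: active resources = [3], total = 3
Peak resource demand = 21

21


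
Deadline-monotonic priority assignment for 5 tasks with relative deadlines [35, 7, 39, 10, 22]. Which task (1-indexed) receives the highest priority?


Sort tasks by relative deadline (ascending):
  Task 2: deadline = 7
  Task 4: deadline = 10
  Task 5: deadline = 22
  Task 1: deadline = 35
  Task 3: deadline = 39
Priority order (highest first): [2, 4, 5, 1, 3]
Highest priority task = 2

2


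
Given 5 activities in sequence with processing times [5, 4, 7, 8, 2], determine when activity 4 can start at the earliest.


Activity 4 starts after activities 1 through 3 complete.
Predecessor durations: [5, 4, 7]
ES = 5 + 4 + 7 = 16

16


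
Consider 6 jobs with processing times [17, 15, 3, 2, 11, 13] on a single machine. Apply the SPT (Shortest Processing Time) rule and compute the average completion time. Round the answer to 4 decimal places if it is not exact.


Sort jobs by processing time (SPT order): [2, 3, 11, 13, 15, 17]
Compute completion times sequentially:
  Job 1: processing = 2, completes at 2
  Job 2: processing = 3, completes at 5
  Job 3: processing = 11, completes at 16
  Job 4: processing = 13, completes at 29
  Job 5: processing = 15, completes at 44
  Job 6: processing = 17, completes at 61
Sum of completion times = 157
Average completion time = 157/6 = 26.1667

26.1667


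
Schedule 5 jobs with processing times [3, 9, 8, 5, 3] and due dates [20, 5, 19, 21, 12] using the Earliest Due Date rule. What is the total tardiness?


Sort by due date (EDD order): [(9, 5), (3, 12), (8, 19), (3, 20), (5, 21)]
Compute completion times and tardiness:
  Job 1: p=9, d=5, C=9, tardiness=max(0,9-5)=4
  Job 2: p=3, d=12, C=12, tardiness=max(0,12-12)=0
  Job 3: p=8, d=19, C=20, tardiness=max(0,20-19)=1
  Job 4: p=3, d=20, C=23, tardiness=max(0,23-20)=3
  Job 5: p=5, d=21, C=28, tardiness=max(0,28-21)=7
Total tardiness = 15

15


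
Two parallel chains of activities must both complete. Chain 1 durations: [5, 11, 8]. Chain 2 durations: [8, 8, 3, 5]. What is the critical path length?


Path A total = 5 + 11 + 8 = 24
Path B total = 8 + 8 + 3 + 5 = 24
Critical path = longest path = max(24, 24) = 24

24


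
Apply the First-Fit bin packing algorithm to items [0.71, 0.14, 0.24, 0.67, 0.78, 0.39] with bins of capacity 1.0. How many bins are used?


Place items sequentially using First-Fit:
  Item 0.71 -> new Bin 1
  Item 0.14 -> Bin 1 (now 0.85)
  Item 0.24 -> new Bin 2
  Item 0.67 -> Bin 2 (now 0.91)
  Item 0.78 -> new Bin 3
  Item 0.39 -> new Bin 4
Total bins used = 4

4


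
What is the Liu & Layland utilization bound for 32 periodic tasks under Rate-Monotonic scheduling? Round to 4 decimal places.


Compute 2^(1/32) = 1.0218971487
Subtract 1: 1.0218971487 - 1 = 0.0218971487
Multiply by n: 32 * 0.0218971487 = 0.7007087584
Round to 4 dp: 0.7007

0.7007


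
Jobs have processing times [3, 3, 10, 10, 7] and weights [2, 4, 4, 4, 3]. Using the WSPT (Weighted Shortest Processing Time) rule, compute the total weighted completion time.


Compute p/w ratios and sort ascending (WSPT): [(3, 4), (3, 2), (7, 3), (10, 4), (10, 4)]
Compute weighted completion times:
  Job (p=3,w=4): C=3, w*C=4*3=12
  Job (p=3,w=2): C=6, w*C=2*6=12
  Job (p=7,w=3): C=13, w*C=3*13=39
  Job (p=10,w=4): C=23, w*C=4*23=92
  Job (p=10,w=4): C=33, w*C=4*33=132
Total weighted completion time = 287

287


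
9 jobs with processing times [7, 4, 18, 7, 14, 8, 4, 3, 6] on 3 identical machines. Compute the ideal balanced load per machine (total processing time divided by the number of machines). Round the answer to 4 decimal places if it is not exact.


Total processing time = 7 + 4 + 18 + 7 + 14 + 8 + 4 + 3 + 6 = 71
Number of machines = 3
Ideal balanced load = 71 / 3 = 23.6667

23.6667


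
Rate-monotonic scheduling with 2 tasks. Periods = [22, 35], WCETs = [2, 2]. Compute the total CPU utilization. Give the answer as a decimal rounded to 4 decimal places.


Compute individual utilizations (exact fractions):
  Task 1: C/T = 2/22 = 1/11 (approx. 0.0909)
  Task 2: C/T = 2/35 (approx. 0.0571)
Total utilization U = 1/11 + 2/35 = 57/385
Rounded to 4 decimal places: U = 0.1481
RM (Liu & Layland) bound for 2 tasks = 0.828427; compare with U = 57/385 (approx. 0.148052)
U <= bound, so schedulable by RM sufficient condition.

0.1481


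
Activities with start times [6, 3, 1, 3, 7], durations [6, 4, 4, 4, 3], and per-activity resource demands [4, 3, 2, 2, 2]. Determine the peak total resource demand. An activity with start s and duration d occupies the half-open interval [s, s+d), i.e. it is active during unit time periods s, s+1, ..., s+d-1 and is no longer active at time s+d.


Each activity i is active on [start_i, start_i + duration_i).
Compute total resource usage per time slot:
  t=0: active resources = [], total = 0
  t=1: active resources = [2], total = 2
  t=2: active resources = [2], total = 2
  t=3: active resources = [3, 2, 2], total = 7
  t=4: active resources = [3, 2, 2], total = 7
  t=5: active resources = [3, 2], total = 5
  t=6: active resources = [4, 3, 2], total = 9
  t=7: active resources = [4, 2], total = 6
  t=8: active resources = [4, 2], total = 6
  t=9: active resources = [4, 2], total = 6
  t=10: active resources = [4], total = 4
  t=11: active resources = [4], total = 4
Peak resource demand = 9

9


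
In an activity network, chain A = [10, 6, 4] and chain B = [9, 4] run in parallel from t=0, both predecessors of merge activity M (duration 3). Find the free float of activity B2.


ES(B2) = sum of predecessors on chain B = 9
EF(B2) = ES + duration = 9 + 4 = 13
Successor of B2 is M. ES(M) = max(sum(A), sum(B)) = max(20, 13) = 20
Free float = ES(successor) - EF(current) = 20 - 13 = 7

7


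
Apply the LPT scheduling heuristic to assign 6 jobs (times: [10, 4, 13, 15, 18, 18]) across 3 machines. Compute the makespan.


Sort jobs in decreasing order (LPT): [18, 18, 15, 13, 10, 4]
Assign each job to the least loaded machine:
  Machine 1: jobs [18, 10], load = 28
  Machine 2: jobs [18, 4], load = 22
  Machine 3: jobs [15, 13], load = 28
Makespan = max load = 28

28


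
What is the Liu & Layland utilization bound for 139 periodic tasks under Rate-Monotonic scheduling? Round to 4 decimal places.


Compute 2^(1/139) = 1.0049991245
Subtract 1: 1.0049991245 - 1 = 0.0049991245
Multiply by n: 139 * 0.0049991245 = 0.6948783055
Round to 4 dp: 0.6949

0.6949


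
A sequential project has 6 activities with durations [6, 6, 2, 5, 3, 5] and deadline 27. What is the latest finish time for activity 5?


LF(activity 5) = deadline - sum of successor durations
Successors: activities 6 through 6 with durations [5]
Sum of successor durations = 5
LF = 27 - 5 = 22

22


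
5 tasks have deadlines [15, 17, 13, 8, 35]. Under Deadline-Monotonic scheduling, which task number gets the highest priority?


Sort tasks by relative deadline (ascending):
  Task 4: deadline = 8
  Task 3: deadline = 13
  Task 1: deadline = 15
  Task 2: deadline = 17
  Task 5: deadline = 35
Priority order (highest first): [4, 3, 1, 2, 5]
Highest priority task = 4

4


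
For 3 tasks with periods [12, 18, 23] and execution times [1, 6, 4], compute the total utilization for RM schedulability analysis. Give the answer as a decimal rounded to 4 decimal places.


Compute individual utilizations (exact fractions):
  Task 1: C/T = 1/12 (approx. 0.0833)
  Task 2: C/T = 6/18 = 1/3 (approx. 0.3333)
  Task 3: C/T = 4/23 (approx. 0.1739)
Total utilization U = 1/12 + 1/3 + 4/23 = 163/276
Rounded to 4 decimal places: U = 0.5906
RM (Liu & Layland) bound for 3 tasks = 0.779763; compare with U = 163/276 (approx. 0.590580)
U <= bound, so schedulable by RM sufficient condition.

0.5906


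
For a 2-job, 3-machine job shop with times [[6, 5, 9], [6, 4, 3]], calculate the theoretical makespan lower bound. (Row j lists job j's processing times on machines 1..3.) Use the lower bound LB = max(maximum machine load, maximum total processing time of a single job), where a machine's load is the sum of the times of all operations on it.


Machine loads:
  Machine 1: 6 + 6 = 12
  Machine 2: 5 + 4 = 9
  Machine 3: 9 + 3 = 12
Max machine load = 12
Job totals:
  Job 1: 20
  Job 2: 13
Max job total = 20
Lower bound = max(12, 20) = 20

20


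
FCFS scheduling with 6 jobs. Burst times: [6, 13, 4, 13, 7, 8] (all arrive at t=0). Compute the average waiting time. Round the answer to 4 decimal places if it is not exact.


FCFS order (as given): [6, 13, 4, 13, 7, 8]
Waiting times:
  Job 1: wait = 0
  Job 2: wait = 6
  Job 3: wait = 19
  Job 4: wait = 23
  Job 5: wait = 36
  Job 6: wait = 43
Sum of waiting times = 127
Average waiting time = 127/6 = 21.1667

21.1667


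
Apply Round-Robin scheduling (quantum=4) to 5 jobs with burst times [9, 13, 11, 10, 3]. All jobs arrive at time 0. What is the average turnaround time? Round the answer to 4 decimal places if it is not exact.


Time quantum = 4
Execution trace:
  J1 runs 4 units, time = 4
  J2 runs 4 units, time = 8
  J3 runs 4 units, time = 12
  J4 runs 4 units, time = 16
  J5 runs 3 units, time = 19
  J1 runs 4 units, time = 23
  J2 runs 4 units, time = 27
  J3 runs 4 units, time = 31
  J4 runs 4 units, time = 35
  J1 runs 1 units, time = 36
  J2 runs 4 units, time = 40
  J3 runs 3 units, time = 43
  J4 runs 2 units, time = 45
  J2 runs 1 units, time = 46
Finish times: [36, 46, 43, 45, 19]
Average turnaround = 189/5 = 37.8

37.8


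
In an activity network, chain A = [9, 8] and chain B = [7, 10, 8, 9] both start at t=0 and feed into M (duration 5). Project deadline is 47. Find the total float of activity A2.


Forward pass: ES(A2) = sum of predecessors on chain A = 9
EF = ES + duration = 9 + 8 = 17
Backward pass: LF(M) = deadline = 47; LS(M) = 47 - 5 = 42
LF(A2) = LS(M) - sum(successors on chain A) = 42 - 0 = 42
LS = LF - duration = 42 - 8 = 34
Total float = LS - ES = 34 - 9 = 25

25


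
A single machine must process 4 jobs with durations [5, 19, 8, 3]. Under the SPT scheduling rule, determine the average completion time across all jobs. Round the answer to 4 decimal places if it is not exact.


Sort jobs by processing time (SPT order): [3, 5, 8, 19]
Compute completion times sequentially:
  Job 1: processing = 3, completes at 3
  Job 2: processing = 5, completes at 8
  Job 3: processing = 8, completes at 16
  Job 4: processing = 19, completes at 35
Sum of completion times = 62
Average completion time = 62/4 = 15.5

15.5


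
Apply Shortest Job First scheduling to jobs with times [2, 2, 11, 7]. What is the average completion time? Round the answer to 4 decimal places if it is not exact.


SJF order (ascending): [2, 2, 7, 11]
Completion times:
  Job 1: burst=2, C=2
  Job 2: burst=2, C=4
  Job 3: burst=7, C=11
  Job 4: burst=11, C=22
Average completion = 39/4 = 9.75

9.75


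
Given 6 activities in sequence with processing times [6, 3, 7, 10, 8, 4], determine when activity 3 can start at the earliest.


Activity 3 starts after activities 1 through 2 complete.
Predecessor durations: [6, 3]
ES = 6 + 3 = 9

9


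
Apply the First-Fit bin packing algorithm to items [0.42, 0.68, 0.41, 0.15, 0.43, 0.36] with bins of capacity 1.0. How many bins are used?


Place items sequentially using First-Fit:
  Item 0.42 -> new Bin 1
  Item 0.68 -> new Bin 2
  Item 0.41 -> Bin 1 (now 0.83)
  Item 0.15 -> Bin 1 (now 0.98)
  Item 0.43 -> new Bin 3
  Item 0.36 -> Bin 3 (now 0.79)
Total bins used = 3

3


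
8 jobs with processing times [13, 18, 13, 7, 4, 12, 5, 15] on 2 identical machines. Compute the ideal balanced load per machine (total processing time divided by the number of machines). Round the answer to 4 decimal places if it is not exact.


Total processing time = 13 + 18 + 13 + 7 + 4 + 12 + 5 + 15 = 87
Number of machines = 2
Ideal balanced load = 87 / 2 = 43.5

43.5


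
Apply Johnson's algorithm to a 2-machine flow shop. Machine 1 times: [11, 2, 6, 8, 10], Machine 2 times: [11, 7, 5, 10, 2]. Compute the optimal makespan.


Apply Johnson's rule:
  Group 1 (a <= b): [(2, 2, 7), (4, 8, 10), (1, 11, 11)]
  Group 2 (a > b): [(3, 6, 5), (5, 10, 2)]
Optimal job order: [2, 4, 1, 3, 5]
Schedule:
  Job 2: M1 done at 2, M2 done at 9
  Job 4: M1 done at 10, M2 done at 20
  Job 1: M1 done at 21, M2 done at 32
  Job 3: M1 done at 27, M2 done at 37
  Job 5: M1 done at 37, M2 done at 39
Makespan = 39

39


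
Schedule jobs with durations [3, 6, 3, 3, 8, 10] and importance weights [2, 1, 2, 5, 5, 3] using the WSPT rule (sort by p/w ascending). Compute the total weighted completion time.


Compute p/w ratios and sort ascending (WSPT): [(3, 5), (3, 2), (3, 2), (8, 5), (10, 3), (6, 1)]
Compute weighted completion times:
  Job (p=3,w=5): C=3, w*C=5*3=15
  Job (p=3,w=2): C=6, w*C=2*6=12
  Job (p=3,w=2): C=9, w*C=2*9=18
  Job (p=8,w=5): C=17, w*C=5*17=85
  Job (p=10,w=3): C=27, w*C=3*27=81
  Job (p=6,w=1): C=33, w*C=1*33=33
Total weighted completion time = 244

244


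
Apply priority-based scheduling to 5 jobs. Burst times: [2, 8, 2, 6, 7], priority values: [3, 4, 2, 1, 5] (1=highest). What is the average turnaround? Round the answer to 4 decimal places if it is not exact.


Sort by priority (ascending = highest first):
Order: [(1, 6), (2, 2), (3, 2), (4, 8), (5, 7)]
Completion times:
  Priority 1, burst=6, C=6
  Priority 2, burst=2, C=8
  Priority 3, burst=2, C=10
  Priority 4, burst=8, C=18
  Priority 5, burst=7, C=25
Average turnaround = 67/5 = 13.4

13.4


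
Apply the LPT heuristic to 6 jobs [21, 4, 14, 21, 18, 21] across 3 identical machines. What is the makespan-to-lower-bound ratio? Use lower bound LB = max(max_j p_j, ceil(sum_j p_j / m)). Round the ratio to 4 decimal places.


LPT order: [21, 21, 21, 18, 14, 4]
Machine loads after assignment: [39, 35, 25]
LPT makespan = 39
Lower bound = max(max_job, ceil(total/3)) = max(21, 33) = 33
Ratio = 39 / 33 = 1.1818

1.1818


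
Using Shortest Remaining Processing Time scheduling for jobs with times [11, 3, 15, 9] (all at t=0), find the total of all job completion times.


Since all jobs arrive at t=0, SRPT equals SPT ordering.
SPT order: [3, 9, 11, 15]
Completion times:
  Job 1: p=3, C=3
  Job 2: p=9, C=12
  Job 3: p=11, C=23
  Job 4: p=15, C=38
Total completion time = 3 + 12 + 23 + 38 = 76

76


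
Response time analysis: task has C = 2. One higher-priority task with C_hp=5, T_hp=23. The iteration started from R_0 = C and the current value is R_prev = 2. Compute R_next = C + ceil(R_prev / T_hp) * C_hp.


R_next = C + ceil(R_prev / T_hp) * C_hp
ceil(2 / 23) = ceil(0.087) = 1
Interference = 1 * 5 = 5
R_next = 2 + 5 = 7

7


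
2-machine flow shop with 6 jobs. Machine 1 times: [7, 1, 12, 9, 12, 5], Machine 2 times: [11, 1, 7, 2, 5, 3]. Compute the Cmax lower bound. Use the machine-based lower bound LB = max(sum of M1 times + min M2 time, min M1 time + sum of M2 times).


LB1 = sum(M1 times) + min(M2 times) = 46 + 1 = 47
LB2 = min(M1 times) + sum(M2 times) = 1 + 29 = 30
Lower bound = max(LB1, LB2) = max(47, 30) = 47

47


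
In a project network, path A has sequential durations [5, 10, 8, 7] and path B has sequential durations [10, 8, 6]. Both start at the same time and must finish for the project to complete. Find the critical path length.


Path A total = 5 + 10 + 8 + 7 = 30
Path B total = 10 + 8 + 6 = 24
Critical path = longest path = max(30, 24) = 30

30
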